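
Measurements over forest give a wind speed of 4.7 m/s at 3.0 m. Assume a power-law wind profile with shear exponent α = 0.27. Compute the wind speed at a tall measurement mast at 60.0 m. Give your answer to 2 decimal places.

Power-law profile: V₂ = V₁ · (z₂/z₁)^α
V₂ = 4.7 × (60.0/3.0)^0.27 = 4.7 × (20.0000)^0.27
    = 4.7 × 2.2453 = 10.5530 m/s

10.55 m/s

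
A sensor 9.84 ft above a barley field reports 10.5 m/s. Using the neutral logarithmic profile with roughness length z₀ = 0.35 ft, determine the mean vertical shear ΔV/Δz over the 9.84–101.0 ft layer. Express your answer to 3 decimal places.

0.080 m/s/ft

Log law: V₂ = V₁ · ln(z₂/z₀)/ln(z₁/z₀) = 10.5 × 5.6649/3.3363 = 17.8288 m/s
ΔV/Δz = (17.8288 − 10.5)/(101.0 − 9.84) = 7.3288/91.1600 = 0.08040 m/s/ft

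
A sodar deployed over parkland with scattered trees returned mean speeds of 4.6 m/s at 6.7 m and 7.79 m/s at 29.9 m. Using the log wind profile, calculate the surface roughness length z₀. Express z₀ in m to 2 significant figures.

z₀ ≈ 0.78 m

Log law: V(z) ∝ ln(z/z₀). With r = V₁/V₂ = 4.6/7.79 = 0.59050,
r · ln(z₂/z₀) = ln(z₁/z₀) ⇒ ln z₀ = (ln z₁ − r·ln z₂)/(1 − r)
ln z₀ = (1.90211 − 0.59050×3.39786) / 0.40950 = -0.2548
z₀ = exp(-0.2548) = 0.7751 m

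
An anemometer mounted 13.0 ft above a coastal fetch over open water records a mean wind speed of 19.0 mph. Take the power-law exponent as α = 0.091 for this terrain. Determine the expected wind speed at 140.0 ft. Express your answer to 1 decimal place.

23.6 mph

Power-law profile: V₂ = V₁ · (z₂/z₁)^α
V₂ = 19.0 × (140.0/13.0)^0.091 = 19.0 × (10.7692)^0.091
    = 19.0 × 1.2414 = 23.5875 mph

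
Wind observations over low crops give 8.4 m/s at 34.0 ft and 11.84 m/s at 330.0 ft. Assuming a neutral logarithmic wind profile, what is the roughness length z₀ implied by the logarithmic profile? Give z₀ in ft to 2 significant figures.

Log law: V(z) ∝ ln(z/z₀). With r = V₁/V₂ = 8.4/11.84 = 0.70946,
r · ln(z₂/z₀) = ln(z₁/z₀) ⇒ ln z₀ = (ln z₁ − r·ln z₂)/(1 − r)
ln z₀ = (3.52636 − 0.70946×5.79909) / 0.29054 = -2.0233
z₀ = exp(-2.0233) = 0.1322 ft

z₀ ≈ 0.13 ft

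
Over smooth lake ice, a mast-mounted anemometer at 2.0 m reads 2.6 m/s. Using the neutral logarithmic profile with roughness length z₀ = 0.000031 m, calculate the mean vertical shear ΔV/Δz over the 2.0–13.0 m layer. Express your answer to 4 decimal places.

Log law: V₂ = V₁ · ln(z₂/z₀)/ln(z₁/z₀) = 2.6 × 12.9465/11.0747 = 3.0394 m/s
ΔV/Δz = (3.0394 − 2.6)/(13.0 − 2.0) = 0.4394/11.0000 = 0.03995 m/s/m

0.0399 m/s/m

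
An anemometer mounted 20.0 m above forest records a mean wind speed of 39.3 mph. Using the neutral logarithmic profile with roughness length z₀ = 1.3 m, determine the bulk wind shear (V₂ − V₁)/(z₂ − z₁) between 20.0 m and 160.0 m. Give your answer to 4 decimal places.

Log law: V₂ = V₁ · ln(z₂/z₀)/ln(z₁/z₀) = 39.3 × 4.8128/2.7334 = 69.1979 mph
ΔV/Δz = (69.1979 − 39.3)/(160.0 − 20.0) = 29.8979/140.0000 = 0.21356 mph/m

0.2136 mph/m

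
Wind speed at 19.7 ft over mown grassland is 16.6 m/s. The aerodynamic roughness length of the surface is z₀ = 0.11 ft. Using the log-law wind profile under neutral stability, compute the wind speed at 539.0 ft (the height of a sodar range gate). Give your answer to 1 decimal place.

Log law: V(z) ∝ ln(z/z₀), so V₂/V₁ = ln(z₂/z₀) / ln(z₁/z₀).
ln(539.0/0.11) = 8.4970, ln(19.7/0.11) = 5.1879
V₂ = 16.6 × 8.4970/5.1879 = 16.6 × 1.6378 = 27.1883 m/s

27.2 m/s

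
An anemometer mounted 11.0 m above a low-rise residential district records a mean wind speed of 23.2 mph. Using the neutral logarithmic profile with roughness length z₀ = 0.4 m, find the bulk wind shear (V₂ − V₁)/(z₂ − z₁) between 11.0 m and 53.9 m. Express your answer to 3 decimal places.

0.259 mph/m

Log law: V₂ = V₁ · ln(z₂/z₀)/ln(z₁/z₀) = 23.2 × 4.9034/3.3142 = 34.3250 mph
ΔV/Δz = (34.3250 − 23.2)/(53.9 − 11.0) = 11.1250/42.9000 = 0.25932 mph/m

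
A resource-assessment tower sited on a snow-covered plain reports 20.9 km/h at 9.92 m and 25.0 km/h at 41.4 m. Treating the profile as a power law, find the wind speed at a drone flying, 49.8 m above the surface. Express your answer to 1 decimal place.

25.6 km/h

First find α: α = ln(V₂/V₁)/ln(z₂/z₁) = ln(25.0/20.9)/ln(41.4/9.92) = 0.17913/1.42873 = 0.1254
Extrapolate from 41.4 m to 49.8 m: V₃ = 25.0 × (49.8/41.4)^0.1254 = 25.0 × 1.0234 = 25.5858 km/h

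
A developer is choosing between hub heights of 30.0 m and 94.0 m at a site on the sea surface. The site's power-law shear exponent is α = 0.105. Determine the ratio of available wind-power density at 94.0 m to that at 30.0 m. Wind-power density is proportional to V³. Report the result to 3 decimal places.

Speed ratio: V_B/V_A = (z_B/z_A)^α = (94.0/30.0)^0.105 = (3.1333)^0.105 = 1.12741
Power-density ratio: P_B/P_A = (V_B/V_A)³ = (1.12741)³ = 1.43299

1.433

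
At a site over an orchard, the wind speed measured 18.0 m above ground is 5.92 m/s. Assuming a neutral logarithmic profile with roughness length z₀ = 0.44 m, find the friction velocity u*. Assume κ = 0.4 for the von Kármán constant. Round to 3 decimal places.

Log law: V(z) = (u*/κ) · ln(z/z₀) ⇒ u* = κ · V / ln(z/z₀)
u* = 0.4 × 5.92 / ln(18.0/0.44) = 0.4 × 5.92 / 3.7114
   = 2.3680 / 3.7114 = 0.6380 m/s

u* ≈ 0.638 m/s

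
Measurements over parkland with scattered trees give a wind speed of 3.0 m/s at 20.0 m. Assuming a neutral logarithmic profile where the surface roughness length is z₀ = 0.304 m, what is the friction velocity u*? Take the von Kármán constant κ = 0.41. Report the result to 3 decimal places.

Log law: V(z) = (u*/κ) · ln(z/z₀) ⇒ u* = κ · V / ln(z/z₀)
u* = 0.41 × 3.0 / ln(20.0/0.304) = 0.41 × 3.0 / 4.1865
   = 1.2300 / 4.1865 = 0.2938 m/s

u* ≈ 0.294 m/s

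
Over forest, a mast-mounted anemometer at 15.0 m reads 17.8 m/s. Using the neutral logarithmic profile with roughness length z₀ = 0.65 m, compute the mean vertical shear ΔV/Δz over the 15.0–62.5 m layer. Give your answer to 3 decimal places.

Log law: V₂ = V₁ · ln(z₂/z₀)/ln(z₁/z₀) = 17.8 × 4.5659/3.1388 = 25.8930 m/s
ΔV/Δz = (25.8930 − 17.8)/(62.5 − 15.0) = 8.0930/47.5000 = 0.17038 m/s/m

0.170 m/s/m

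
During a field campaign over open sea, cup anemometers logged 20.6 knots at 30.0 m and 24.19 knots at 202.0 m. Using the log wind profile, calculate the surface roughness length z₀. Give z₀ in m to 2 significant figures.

Log law: V(z) ∝ ln(z/z₀). With r = V₁/V₂ = 20.6/24.19 = 0.85159,
r · ln(z₂/z₀) = ln(z₁/z₀) ⇒ ln z₀ = (ln z₁ − r·ln z₂)/(1 − r)
ln z₀ = (3.40120 − 0.85159×5.30827) / 0.14841 = -7.5419
z₀ = exp(-7.5419) = 0.0005304 m

z₀ ≈ 0.00053 m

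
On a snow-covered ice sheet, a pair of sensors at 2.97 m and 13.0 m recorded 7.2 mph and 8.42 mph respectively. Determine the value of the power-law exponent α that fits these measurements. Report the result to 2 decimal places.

α ≈ 0.11

Power law: V₂/V₁ = (z₂/z₁)^α ⇒ α = ln(V₂/V₁) / ln(z₂/z₁)
α = ln(8.42/7.2) / ln(13.0/2.97) = ln(1.1694) / ln(4.3771)
  = 0.15653 / 1.47639 = 0.10602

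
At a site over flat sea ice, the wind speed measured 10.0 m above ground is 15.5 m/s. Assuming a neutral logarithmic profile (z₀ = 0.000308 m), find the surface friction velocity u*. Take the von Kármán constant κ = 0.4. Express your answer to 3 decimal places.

u* ≈ 0.597 m/s

Log law: V(z) = (u*/κ) · ln(z/z₀) ⇒ u* = κ · V / ln(z/z₀)
u* = 0.4 × 15.5 / ln(10.0/0.000308) = 0.4 × 15.5 / 10.3880
   = 6.2000 / 10.3880 = 0.5968 m/s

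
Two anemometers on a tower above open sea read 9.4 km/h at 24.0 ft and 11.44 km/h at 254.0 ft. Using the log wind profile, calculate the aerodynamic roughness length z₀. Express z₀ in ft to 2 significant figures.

Log law: V(z) ∝ ln(z/z₀). With r = V₁/V₂ = 9.4/11.44 = 0.82168,
r · ln(z₂/z₀) = ln(z₁/z₀) ⇒ ln z₀ = (ln z₁ − r·ln z₂)/(1 − r)
ln z₀ = (3.17805 − 0.82168×5.53733) / 0.17832 = -7.6931
z₀ = exp(-7.6931) = 0.0004559 ft

z₀ ≈ 0.00046 ft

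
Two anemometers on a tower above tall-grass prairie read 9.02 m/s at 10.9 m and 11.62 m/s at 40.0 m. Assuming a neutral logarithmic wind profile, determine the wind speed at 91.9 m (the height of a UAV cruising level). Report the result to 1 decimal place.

13.3 m/s

Log law: V ∝ ln(z/z₀). From the pair, with r = V₁/V₂ = 0.77625,
ln z₀ = (ln z₁ − r·ln z₂)/(1 − r) = (2.3888 − 0.77625×3.6889)/0.22375 = -2.1216 → z₀ = 0.1198 m
V₃ = V₁ · ln(z₃/z₀)/ln(z₁/z₀) = 9.02 × 6.6423/4.5104 = 13.2835 m/s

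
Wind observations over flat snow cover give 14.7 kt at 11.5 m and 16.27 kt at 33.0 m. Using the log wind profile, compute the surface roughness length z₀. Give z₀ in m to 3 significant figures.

Log law: V(z) ∝ ln(z/z₀). With r = V₁/V₂ = 14.7/16.27 = 0.90350,
r · ln(z₂/z₀) = ln(z₁/z₀) ⇒ ln z₀ = (ln z₁ − r·ln z₂)/(1 − r)
ln z₀ = (2.44235 − 0.90350×3.49651) / 0.09650 = -7.4278
z₀ = exp(-7.4278) = 0.0005945 m

z₀ ≈ 0.000594 m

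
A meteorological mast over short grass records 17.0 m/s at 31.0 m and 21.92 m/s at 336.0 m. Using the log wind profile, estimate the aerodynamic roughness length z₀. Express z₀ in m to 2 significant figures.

Log law: V(z) ∝ ln(z/z₀). With r = V₁/V₂ = 17.0/21.92 = 0.77555,
r · ln(z₂/z₀) = ln(z₁/z₀) ⇒ ln z₀ = (ln z₁ − r·ln z₂)/(1 − r)
ln z₀ = (3.43399 − 0.77555×5.81711) / 0.22445 = -4.8004
z₀ = exp(-4.8004) = 0.008227 m

z₀ ≈ 0.0082 m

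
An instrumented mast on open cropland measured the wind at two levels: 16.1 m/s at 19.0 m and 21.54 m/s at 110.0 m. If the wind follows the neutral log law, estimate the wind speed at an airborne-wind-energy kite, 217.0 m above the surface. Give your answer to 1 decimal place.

23.6 m/s

Log law: V ∝ ln(z/z₀). From the pair, with r = V₁/V₂ = 0.74745,
ln z₀ = (ln z₁ − r·ln z₂)/(1 − r) = (2.9444 − 0.74745×4.7005)/0.25255 = -2.2527 → z₀ = 0.1051 m
V₃ = V₁ · ln(z₃/z₀)/ln(z₁/z₀) = 16.1 × 7.6326/5.1971 = 23.6448 m/s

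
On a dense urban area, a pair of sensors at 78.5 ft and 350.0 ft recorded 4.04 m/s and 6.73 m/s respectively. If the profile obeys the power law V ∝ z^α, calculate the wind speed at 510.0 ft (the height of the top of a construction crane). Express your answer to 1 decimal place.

7.7 m/s

First find α: α = ln(V₂/V₁)/ln(z₂/z₁) = ln(6.73/4.04)/ln(350.0/78.5) = 0.51033/1.49483 = 0.3414
Extrapolate from 350.0 ft to 510.0 ft: V₃ = 6.73 × (510.0/350.0)^0.3414 = 6.73 × 1.1372 = 7.6530 m/s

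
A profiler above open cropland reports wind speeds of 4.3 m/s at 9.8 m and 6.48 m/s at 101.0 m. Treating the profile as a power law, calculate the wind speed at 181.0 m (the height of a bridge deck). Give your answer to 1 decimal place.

First find α: α = ln(V₂/V₁)/ln(z₂/z₁) = ln(6.48/4.3)/ln(101.0/9.8) = 0.41011/2.33274 = 0.1758
Extrapolate from 101.0 m to 181.0 m: V₃ = 6.48 × (181.0/101.0)^0.1758 = 6.48 × 1.1080 = 7.1799 m/s

7.2 m/s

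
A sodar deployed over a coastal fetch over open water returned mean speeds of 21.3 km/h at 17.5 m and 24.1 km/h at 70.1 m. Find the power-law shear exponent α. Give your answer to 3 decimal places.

α ≈ 0.089

Power law: V₂/V₁ = (z₂/z₁)^α ⇒ α = ln(V₂/V₁) / ln(z₂/z₁)
α = ln(24.1/21.3) / ln(70.1/17.5) = ln(1.1315) / ln(4.0057)
  = 0.12350 / 1.38772 = 0.08900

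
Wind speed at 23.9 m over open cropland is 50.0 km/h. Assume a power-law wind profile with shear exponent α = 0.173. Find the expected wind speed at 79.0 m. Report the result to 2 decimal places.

61.49 km/h

Power-law profile: V₂ = V₁ · (z₂/z₁)^α
V₂ = 50.0 × (79.0/23.9)^0.173 = 50.0 × (3.3054)^0.173
    = 50.0 × 1.2298 = 61.4889 km/h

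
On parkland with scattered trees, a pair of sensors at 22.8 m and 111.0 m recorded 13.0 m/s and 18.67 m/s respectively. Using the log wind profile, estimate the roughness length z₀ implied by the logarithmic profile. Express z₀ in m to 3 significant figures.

Log law: V(z) ∝ ln(z/z₀). With r = V₁/V₂ = 13.0/18.67 = 0.69630,
r · ln(z₂/z₀) = ln(z₁/z₀) ⇒ ln z₀ = (ln z₁ − r·ln z₂)/(1 − r)
ln z₀ = (3.12676 − 0.69630×4.70953) / 0.30370 = -0.5022
z₀ = exp(-0.5022) = 0.6052 m

z₀ ≈ 0.605 m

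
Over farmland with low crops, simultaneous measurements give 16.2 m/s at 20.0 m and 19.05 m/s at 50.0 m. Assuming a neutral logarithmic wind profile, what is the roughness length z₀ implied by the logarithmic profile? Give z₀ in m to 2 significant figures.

z₀ ≈ 0.11 m

Log law: V(z) ∝ ln(z/z₀). With r = V₁/V₂ = 16.2/19.05 = 0.85039,
r · ln(z₂/z₀) = ln(z₁/z₀) ⇒ ln z₀ = (ln z₁ − r·ln z₂)/(1 − r)
ln z₀ = (2.99573 − 0.85039×3.91202) / 0.14961 = -2.2127
z₀ = exp(-2.2127) = 0.1094 m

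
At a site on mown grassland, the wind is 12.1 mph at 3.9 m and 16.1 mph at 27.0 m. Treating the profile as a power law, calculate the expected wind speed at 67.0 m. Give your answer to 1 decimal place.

First find α: α = ln(V₂/V₁)/ln(z₂/z₁) = ln(16.1/12.1)/ln(27.0/3.9) = 0.28561/1.93486 = 0.1476
Extrapolate from 27.0 m to 67.0 m: V₃ = 16.1 × (67.0/27.0)^0.1476 = 16.1 × 1.1436 = 18.4116 mph

18.4 mph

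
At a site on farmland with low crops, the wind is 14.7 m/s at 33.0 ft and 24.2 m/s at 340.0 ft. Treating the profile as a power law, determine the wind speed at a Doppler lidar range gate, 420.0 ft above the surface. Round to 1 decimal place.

First find α: α = ln(V₂/V₁)/ln(z₂/z₁) = ln(24.2/14.7)/ln(340.0/33.0) = 0.49851/2.33244 = 0.2137
Extrapolate from 340.0 ft to 420.0 ft: V₃ = 24.2 × (420.0/340.0)^0.2137 = 24.2 × 1.0462 = 25.3180 m/s

25.3 m/s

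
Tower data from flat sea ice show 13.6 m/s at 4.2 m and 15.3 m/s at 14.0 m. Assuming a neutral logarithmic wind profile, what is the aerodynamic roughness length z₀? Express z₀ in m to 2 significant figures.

z₀ ≈ 0.00028 m

Log law: V(z) ∝ ln(z/z₀). With r = V₁/V₂ = 13.6/15.3 = 0.88889,
r · ln(z₂/z₀) = ln(z₁/z₀) ⇒ ln z₀ = (ln z₁ − r·ln z₂)/(1 − r)
ln z₀ = (1.43508 − 0.88889×2.63906) / 0.11111 = -8.1967
z₀ = exp(-8.1967) = 0.0002756 m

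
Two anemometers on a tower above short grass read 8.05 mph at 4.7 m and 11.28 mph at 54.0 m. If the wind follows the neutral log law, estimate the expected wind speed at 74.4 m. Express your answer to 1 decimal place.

Log law: V ∝ ln(z/z₀). From the pair, with r = V₁/V₂ = 0.71365,
ln z₀ = (ln z₁ − r·ln z₂)/(1 − r) = (1.5476 − 0.71365×3.9890)/0.28635 = -4.5371 → z₀ = 0.01070 m
V₃ = V₁ · ln(z₃/z₀)/ln(z₁/z₀) = 8.05 × 8.8466/6.0847 = 11.7040 mph

11.7 mph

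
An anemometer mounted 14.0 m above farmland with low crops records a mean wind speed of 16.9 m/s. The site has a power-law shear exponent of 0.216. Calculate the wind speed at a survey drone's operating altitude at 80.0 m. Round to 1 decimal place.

Power-law profile: V₂ = V₁ · (z₂/z₁)^α
V₂ = 16.9 × (80.0/14.0)^0.216 = 16.9 × (5.7143)^0.216
    = 16.9 × 1.4571 = 24.6258 m/s

24.6 m/s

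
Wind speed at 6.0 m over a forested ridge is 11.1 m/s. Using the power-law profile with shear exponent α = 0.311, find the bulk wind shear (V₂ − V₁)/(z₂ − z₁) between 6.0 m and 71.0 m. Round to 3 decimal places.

Power law: V₂ = V₁ · (z₂/z₁)^α = 11.1 × (11.8333)^0.311 = 23.9364 m/s
ΔV/Δz = (23.9364 − 11.1)/(71.0 − 6.0) = 12.8364/65.0000 = 0.19748 m/s/m

0.197 m/s/m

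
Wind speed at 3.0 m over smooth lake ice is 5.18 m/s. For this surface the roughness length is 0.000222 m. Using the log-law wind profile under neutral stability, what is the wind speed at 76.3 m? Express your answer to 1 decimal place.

6.9 m/s

Log law: V(z) ∝ ln(z/z₀), so V₂/V₁ = ln(z₂/z₀) / ln(z₁/z₀).
ln(76.3/0.000222) = 12.7475, ln(3.0/0.000222) = 9.5114
V₂ = 5.18 × 12.7475/9.5114 = 5.18 × 1.3402 = 6.9424 m/s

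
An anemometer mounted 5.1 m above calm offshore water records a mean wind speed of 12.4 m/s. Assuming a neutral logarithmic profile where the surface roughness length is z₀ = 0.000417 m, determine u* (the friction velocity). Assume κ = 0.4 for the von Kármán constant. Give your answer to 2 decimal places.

Log law: V(z) = (u*/κ) · ln(z/z₀) ⇒ u* = κ · V / ln(z/z₀)
u* = 0.4 × 12.4 / ln(5.1/0.000417) = 0.4 × 12.4 / 9.4117
   = 4.9600 / 9.4117 = 0.5270 m/s

u* ≈ 0.53 m/s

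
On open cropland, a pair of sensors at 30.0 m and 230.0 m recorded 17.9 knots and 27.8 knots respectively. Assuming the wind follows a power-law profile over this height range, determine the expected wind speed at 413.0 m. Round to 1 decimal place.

First find α: α = ln(V₂/V₁)/ln(z₂/z₁) = ln(27.8/17.9)/ln(230.0/30.0) = 0.44024/2.03688 = 0.2161
Extrapolate from 230.0 m to 413.0 m: V₃ = 27.8 × (413.0/230.0)^0.2161 = 27.8 × 1.1349 = 31.5493 knots

31.5 knots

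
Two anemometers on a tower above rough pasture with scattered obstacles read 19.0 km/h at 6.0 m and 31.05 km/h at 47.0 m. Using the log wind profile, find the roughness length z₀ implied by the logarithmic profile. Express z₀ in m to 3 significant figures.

Log law: V(z) ∝ ln(z/z₀). With r = V₁/V₂ = 19.0/31.05 = 0.61192,
r · ln(z₂/z₀) = ln(z₁/z₀) ⇒ ln z₀ = (ln z₁ − r·ln z₂)/(1 − r)
ln z₀ = (1.79176 − 0.61192×3.85015) / 0.38808 = -1.4538
z₀ = exp(-1.4538) = 0.2337 m

z₀ ≈ 0.234 m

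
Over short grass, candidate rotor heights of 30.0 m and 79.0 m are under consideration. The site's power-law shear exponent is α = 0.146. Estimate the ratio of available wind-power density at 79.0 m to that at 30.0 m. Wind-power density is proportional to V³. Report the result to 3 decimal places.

1.528

Speed ratio: V_B/V_A = (z_B/z_A)^α = (79.0/30.0)^0.146 = (2.6333)^0.146 = 1.15184
Power-density ratio: P_B/P_A = (V_B/V_A)³ = (1.15184)³ = 1.52820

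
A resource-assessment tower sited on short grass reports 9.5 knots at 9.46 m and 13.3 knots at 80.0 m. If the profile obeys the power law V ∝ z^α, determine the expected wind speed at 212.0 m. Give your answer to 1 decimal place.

15.5 knots

First find α: α = ln(V₂/V₁)/ln(z₂/z₁) = ln(13.3/9.5)/ln(80.0/9.46) = 0.33647/2.13495 = 0.1576
Extrapolate from 80.0 m to 212.0 m: V₃ = 13.3 × (212.0/80.0)^0.1576 = 13.3 × 1.1660 = 15.5080 knots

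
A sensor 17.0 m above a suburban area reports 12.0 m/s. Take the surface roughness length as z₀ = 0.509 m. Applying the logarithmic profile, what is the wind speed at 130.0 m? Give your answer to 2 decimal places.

18.96 m/s

Log law: V(z) ∝ ln(z/z₀), so V₂/V₁ = ln(z₂/z₀) / ln(z₁/z₀).
ln(130.0/0.509) = 5.5428, ln(17.0/0.509) = 3.5085
V₂ = 12.0 × 5.5428/3.5085 = 12.0 × 1.5798 = 18.9579 m/s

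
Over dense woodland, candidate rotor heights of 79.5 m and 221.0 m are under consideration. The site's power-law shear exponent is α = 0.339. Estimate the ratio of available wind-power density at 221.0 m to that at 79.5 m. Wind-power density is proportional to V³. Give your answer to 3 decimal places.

Speed ratio: V_B/V_A = (z_B/z_A)^α = (221.0/79.5)^0.339 = (2.7799)^0.339 = 1.41424
Power-density ratio: P_B/P_A = (V_B/V_A)³ = (1.41424)³ = 2.82861

2.829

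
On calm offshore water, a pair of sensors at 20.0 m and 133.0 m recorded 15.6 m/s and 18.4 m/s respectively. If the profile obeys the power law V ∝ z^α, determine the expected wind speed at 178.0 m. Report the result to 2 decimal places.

First find α: α = ln(V₂/V₁)/ln(z₂/z₁) = ln(18.4/15.6)/ln(133.0/20.0) = 0.16508/1.89462 = 0.0871
Extrapolate from 133.0 m to 178.0 m: V₃ = 18.4 × (178.0/133.0)^0.0871 = 18.4 × 1.0257 = 18.8732 m/s

18.87 m/s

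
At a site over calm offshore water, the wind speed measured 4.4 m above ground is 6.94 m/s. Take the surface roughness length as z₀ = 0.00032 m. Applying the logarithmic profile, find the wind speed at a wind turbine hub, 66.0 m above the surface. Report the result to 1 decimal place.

8.9 m/s

Log law: V(z) ∝ ln(z/z₀), so V₂/V₁ = ln(z₂/z₀) / ln(z₁/z₀).
ln(66.0/0.00032) = 12.2368, ln(4.4/0.00032) = 9.5288
V₂ = 6.94 × 12.2368/9.5288 = 6.94 × 1.2842 = 8.9123 m/s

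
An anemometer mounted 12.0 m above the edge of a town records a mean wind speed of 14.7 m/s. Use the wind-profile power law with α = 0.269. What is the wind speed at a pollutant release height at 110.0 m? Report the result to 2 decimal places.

Power-law profile: V₂ = V₁ · (z₂/z₁)^α
V₂ = 14.7 × (110.0/12.0)^0.269 = 14.7 × (9.1667)^0.269
    = 14.7 × 1.8148 = 26.6779 m/s

26.68 m/s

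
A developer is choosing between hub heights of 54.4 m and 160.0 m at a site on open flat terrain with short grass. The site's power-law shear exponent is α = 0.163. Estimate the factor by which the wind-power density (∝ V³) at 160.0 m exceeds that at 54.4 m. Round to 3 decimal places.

1.695

Speed ratio: V_B/V_A = (z_B/z_A)^α = (160.0/54.4)^0.163 = (2.9412)^0.163 = 1.19225
Power-density ratio: P_B/P_A = (V_B/V_A)³ = (1.19225)³ = 1.69475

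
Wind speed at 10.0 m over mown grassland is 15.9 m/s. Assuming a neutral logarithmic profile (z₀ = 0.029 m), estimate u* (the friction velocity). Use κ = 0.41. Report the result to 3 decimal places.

u* ≈ 1.116 m/s

Log law: V(z) = (u*/κ) · ln(z/z₀) ⇒ u* = κ · V / ln(z/z₀)
u* = 0.41 × 15.9 / ln(10.0/0.029) = 0.41 × 15.9 / 5.8430
   = 6.5190 / 5.8430 = 1.1157 m/s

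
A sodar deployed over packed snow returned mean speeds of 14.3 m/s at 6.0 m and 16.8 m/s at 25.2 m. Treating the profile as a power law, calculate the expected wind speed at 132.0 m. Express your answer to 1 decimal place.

20.2 m/s

First find α: α = ln(V₂/V₁)/ln(z₂/z₁) = ln(16.8/14.3)/ln(25.2/6.0) = 0.16112/1.43508 = 0.1123
Extrapolate from 25.2 m to 132.0 m: V₃ = 16.8 × (132.0/25.2)^0.1123 = 16.8 × 1.2043 = 20.2326 m/s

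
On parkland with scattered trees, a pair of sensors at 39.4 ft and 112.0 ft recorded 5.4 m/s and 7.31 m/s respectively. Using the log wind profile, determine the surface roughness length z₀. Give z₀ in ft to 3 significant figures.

Log law: V(z) ∝ ln(z/z₀). With r = V₁/V₂ = 5.4/7.31 = 0.73871,
r · ln(z₂/z₀) = ln(z₁/z₀) ⇒ ln z₀ = (ln z₁ − r·ln z₂)/(1 − r)
ln z₀ = (3.67377 − 0.73871×4.71850) / 0.26129 = 0.7201
z₀ = exp(0.7201) = 2.055 ft

z₀ ≈ 2.05 ft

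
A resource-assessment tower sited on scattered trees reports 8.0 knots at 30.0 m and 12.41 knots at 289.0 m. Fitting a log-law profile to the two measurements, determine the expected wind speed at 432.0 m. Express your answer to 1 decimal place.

13.2 knots

Log law: V ∝ ln(z/z₀). From the pair, with r = V₁/V₂ = 0.64464,
ln z₀ = (ln z₁ − r·ln z₂)/(1 − r) = (3.4012 − 0.64464×5.6664)/0.35536 = -0.7081 → z₀ = 0.4926 m
V₃ = V₁ · ln(z₃/z₀)/ln(z₁/z₀) = 8.0 × 6.7765/4.1093 = 13.1926 knots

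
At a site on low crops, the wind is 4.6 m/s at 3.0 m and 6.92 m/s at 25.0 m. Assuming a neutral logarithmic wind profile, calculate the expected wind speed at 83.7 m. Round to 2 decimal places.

Log law: V ∝ ln(z/z₀). From the pair, with r = V₁/V₂ = 0.66474,
ln z₀ = (ln z₁ − r·ln z₂)/(1 − r) = (1.0986 − 0.66474×3.2189)/0.33526 = -3.1054 → z₀ = 0.04481 m
V₃ = V₁ · ln(z₃/z₀)/ln(z₁/z₀) = 4.6 × 7.5326/4.2040 = 8.2422 m/s

8.24 m/s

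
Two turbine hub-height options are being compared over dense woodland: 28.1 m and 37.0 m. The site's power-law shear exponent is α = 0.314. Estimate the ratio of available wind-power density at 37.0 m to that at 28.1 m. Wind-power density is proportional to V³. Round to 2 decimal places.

1.30

Speed ratio: V_B/V_A = (z_B/z_A)^α = (37.0/28.1)^0.314 = (1.3167)^0.314 = 1.09024
Power-density ratio: P_B/P_A = (V_B/V_A)³ = (1.09024)³ = 1.29588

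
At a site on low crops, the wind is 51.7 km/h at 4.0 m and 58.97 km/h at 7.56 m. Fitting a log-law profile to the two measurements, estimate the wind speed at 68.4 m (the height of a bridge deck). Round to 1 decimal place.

Log law: V ∝ ln(z/z₀). From the pair, with r = V₁/V₂ = 0.87672,
ln z₀ = (ln z₁ − r·ln z₂)/(1 − r) = (1.3863 − 0.87672×2.0229)/0.12328 = -3.1407 → z₀ = 0.04325 m
V₃ = V₁ · ln(z₃/z₀)/ln(z₁/z₀) = 51.7 × 7.3660/4.5270 = 84.1236 km/h

84.1 km/h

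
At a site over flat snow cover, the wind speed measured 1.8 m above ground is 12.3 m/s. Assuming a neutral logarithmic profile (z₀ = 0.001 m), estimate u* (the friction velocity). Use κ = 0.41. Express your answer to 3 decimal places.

Log law: V(z) = (u*/κ) · ln(z/z₀) ⇒ u* = κ · V / ln(z/z₀)
u* = 0.41 × 12.3 / ln(1.8/0.001) = 0.41 × 12.3 / 7.4955
   = 5.0430 / 7.4955 = 0.6728 m/s

u* ≈ 0.673 m/s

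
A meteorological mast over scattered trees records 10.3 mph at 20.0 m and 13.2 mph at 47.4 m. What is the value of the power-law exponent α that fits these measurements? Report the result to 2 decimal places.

α ≈ 0.29

Power law: V₂/V₁ = (z₂/z₁)^α ⇒ α = ln(V₂/V₁) / ln(z₂/z₁)
α = ln(13.2/10.3) / ln(47.4/20.0) = ln(1.2816) / ln(2.3700)
  = 0.24807 / 0.86289 = 0.28749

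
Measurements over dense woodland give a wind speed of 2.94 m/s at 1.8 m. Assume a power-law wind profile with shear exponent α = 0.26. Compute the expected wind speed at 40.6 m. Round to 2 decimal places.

Power-law profile: V₂ = V₁ · (z₂/z₁)^α
V₂ = 2.94 × (40.6/1.8)^0.26 = 2.94 × (22.5556)^0.26
    = 2.94 × 2.2483 = 6.6099 m/s

6.61 m/s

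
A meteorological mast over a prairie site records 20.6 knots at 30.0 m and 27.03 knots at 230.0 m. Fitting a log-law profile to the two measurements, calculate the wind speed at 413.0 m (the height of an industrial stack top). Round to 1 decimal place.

28.9 knots

Log law: V ∝ ln(z/z₀). From the pair, with r = V₁/V₂ = 0.76212,
ln z₀ = (ln z₁ − r·ln z₂)/(1 − r) = (3.4012 − 0.76212×5.4381)/0.23788 = -3.1244 → z₀ = 0.04396 m
V₃ = V₁ · ln(z₃/z₀)/ln(z₁/z₀) = 20.6 × 9.1479/6.5256 = 28.8779 knots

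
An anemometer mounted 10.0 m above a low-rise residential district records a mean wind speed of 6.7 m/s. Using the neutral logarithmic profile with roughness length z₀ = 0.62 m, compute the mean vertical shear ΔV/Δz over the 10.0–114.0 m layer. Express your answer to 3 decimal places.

0.056 m/s/m

Log law: V₂ = V₁ · ln(z₂/z₀)/ln(z₁/z₀) = 6.7 × 5.2142/2.7806 = 12.5639 m/s
ΔV/Δz = (12.5639 − 6.7)/(114.0 − 10.0) = 5.8639/104.0000 = 0.05638 m/s/m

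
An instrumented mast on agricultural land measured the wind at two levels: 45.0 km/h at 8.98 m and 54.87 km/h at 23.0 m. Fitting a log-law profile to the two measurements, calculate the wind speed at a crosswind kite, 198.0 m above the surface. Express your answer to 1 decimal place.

77.5 km/h

Log law: V ∝ ln(z/z₀). From the pair, with r = V₁/V₂ = 0.82012,
ln z₀ = (ln z₁ − r·ln z₂)/(1 − r) = (2.1950 − 0.82012×3.1355)/0.17988 = -2.0930 → z₀ = 0.1233 m
V₃ = V₁ · ln(z₃/z₀)/ln(z₁/z₀) = 45.0 × 7.3812/4.2880 = 77.4622 km/h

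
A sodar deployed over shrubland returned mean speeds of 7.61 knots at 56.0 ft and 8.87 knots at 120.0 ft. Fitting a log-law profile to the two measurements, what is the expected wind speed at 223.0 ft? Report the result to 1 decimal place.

9.9 knots

Log law: V ∝ ln(z/z₀). From the pair, with r = V₁/V₂ = 0.85795,
ln z₀ = (ln z₁ − r·ln z₂)/(1 − r) = (4.0254 − 0.85795×4.7875)/0.14205 = -0.5777 → z₀ = 0.5612 ft
V₃ = V₁ · ln(z₃/z₀)/ln(z₁/z₀) = 7.61 × 5.9849/4.6031 = 9.8945 knots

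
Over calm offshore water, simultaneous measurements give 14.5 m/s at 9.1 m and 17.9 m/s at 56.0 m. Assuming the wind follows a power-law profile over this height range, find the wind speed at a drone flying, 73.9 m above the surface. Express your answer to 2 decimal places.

18.48 m/s

First find α: α = ln(V₂/V₁)/ln(z₂/z₁) = ln(17.9/14.5)/ln(56.0/9.1) = 0.21065/1.81708 = 0.1159
Extrapolate from 56.0 m to 73.9 m: V₃ = 17.9 × (73.9/56.0)^0.1159 = 17.9 × 1.0327 = 18.4849 m/s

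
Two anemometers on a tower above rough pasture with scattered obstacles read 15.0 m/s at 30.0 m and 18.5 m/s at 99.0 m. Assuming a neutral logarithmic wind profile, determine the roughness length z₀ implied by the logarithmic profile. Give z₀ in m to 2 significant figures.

z₀ ≈ 0.18 m

Log law: V(z) ∝ ln(z/z₀). With r = V₁/V₂ = 15.0/18.5 = 0.81081,
r · ln(z₂/z₀) = ln(z₁/z₀) ⇒ ln z₀ = (ln z₁ − r·ln z₂)/(1 − r)
ln z₀ = (3.40120 − 0.81081×4.59512) / 0.18919 = -1.7156
z₀ = exp(-1.7156) = 0.1799 m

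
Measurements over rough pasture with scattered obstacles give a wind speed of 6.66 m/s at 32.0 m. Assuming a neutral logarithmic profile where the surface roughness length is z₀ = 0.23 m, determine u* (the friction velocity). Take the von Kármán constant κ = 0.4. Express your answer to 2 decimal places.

u* ≈ 0.54 m/s

Log law: V(z) = (u*/κ) · ln(z/z₀) ⇒ u* = κ · V / ln(z/z₀)
u* = 0.4 × 6.66 / ln(32.0/0.23) = 0.4 × 6.66 / 4.9354
   = 2.6640 / 4.9354 = 0.5398 m/s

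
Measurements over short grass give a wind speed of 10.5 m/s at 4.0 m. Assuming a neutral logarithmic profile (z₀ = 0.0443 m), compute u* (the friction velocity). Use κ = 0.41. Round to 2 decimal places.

u* ≈ 0.96 m/s

Log law: V(z) = (u*/κ) · ln(z/z₀) ⇒ u* = κ · V / ln(z/z₀)
u* = 0.41 × 10.5 / ln(4.0/0.0443) = 0.41 × 10.5 / 4.5031
   = 4.3050 / 4.5031 = 0.9560 m/s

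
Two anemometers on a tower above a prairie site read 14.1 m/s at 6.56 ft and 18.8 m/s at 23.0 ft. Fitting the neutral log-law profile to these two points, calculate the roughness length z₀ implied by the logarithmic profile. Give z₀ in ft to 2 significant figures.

Log law: V(z) ∝ ln(z/z₀). With r = V₁/V₂ = 14.1/18.8 = 0.75000,
r · ln(z₂/z₀) = ln(z₁/z₀) ⇒ ln z₀ = (ln z₁ − r·ln z₂)/(1 − r)
ln z₀ = (1.88099 − 0.75000×3.13549) / 0.25000 = -1.8825
z₀ = exp(-1.8825) = 0.1522 ft

z₀ ≈ 0.15 ft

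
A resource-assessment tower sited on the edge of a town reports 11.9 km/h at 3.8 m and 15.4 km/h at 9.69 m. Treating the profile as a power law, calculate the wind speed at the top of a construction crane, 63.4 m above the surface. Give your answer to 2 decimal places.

First find α: α = ln(V₂/V₁)/ln(z₂/z₁) = ln(15.4/11.9)/ln(9.69/3.8) = 0.25783/0.93609 = 0.2754
Extrapolate from 9.69 m to 63.4 m: V₃ = 15.4 × (63.4/9.69)^0.2754 = 15.4 × 1.6776 = 25.8350 km/h

25.83 km/h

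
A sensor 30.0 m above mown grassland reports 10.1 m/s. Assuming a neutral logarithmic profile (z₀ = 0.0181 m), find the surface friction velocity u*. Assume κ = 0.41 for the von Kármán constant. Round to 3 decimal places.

u* ≈ 0.559 m/s

Log law: V(z) = (u*/κ) · ln(z/z₀) ⇒ u* = κ · V / ln(z/z₀)
u* = 0.41 × 10.1 / ln(30.0/0.0181) = 0.41 × 10.1 / 7.4130
   = 4.1410 / 7.4130 = 0.5586 m/s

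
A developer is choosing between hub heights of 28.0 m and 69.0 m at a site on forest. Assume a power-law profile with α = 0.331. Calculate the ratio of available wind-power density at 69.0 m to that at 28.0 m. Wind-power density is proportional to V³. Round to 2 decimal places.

Speed ratio: V_B/V_A = (z_B/z_A)^α = (69.0/28.0)^0.331 = (2.4643)^0.331 = 1.34788
Power-density ratio: P_B/P_A = (V_B/V_A)³ = (1.34788)³ = 2.44878

2.45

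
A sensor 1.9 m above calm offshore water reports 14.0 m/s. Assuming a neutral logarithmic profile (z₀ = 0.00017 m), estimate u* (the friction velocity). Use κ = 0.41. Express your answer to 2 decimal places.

Log law: V(z) = (u*/κ) · ln(z/z₀) ⇒ u* = κ · V / ln(z/z₀)
u* = 0.41 × 14.0 / ln(1.9/0.00017) = 0.41 × 14.0 / 9.3216
   = 5.7400 / 9.3216 = 0.6158 m/s

u* ≈ 0.62 m/s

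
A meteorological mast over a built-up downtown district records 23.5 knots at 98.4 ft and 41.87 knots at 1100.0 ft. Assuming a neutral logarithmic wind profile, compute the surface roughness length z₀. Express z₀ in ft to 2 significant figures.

Log law: V(z) ∝ ln(z/z₀). With r = V₁/V₂ = 23.5/41.87 = 0.56126,
r · ln(z₂/z₀) = ln(z₁/z₀) ⇒ ln z₀ = (ln z₁ − r·ln z₂)/(1 − r)
ln z₀ = (4.58904 − 0.56126×7.00307) / 0.43874 = 1.5009
z₀ = exp(1.5009) = 4.486 ft

z₀ ≈ 4.5 ft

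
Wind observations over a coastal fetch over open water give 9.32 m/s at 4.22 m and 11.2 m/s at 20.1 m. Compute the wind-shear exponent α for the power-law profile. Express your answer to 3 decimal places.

Power law: V₂/V₁ = (z₂/z₁)^α ⇒ α = ln(V₂/V₁) / ln(z₂/z₁)
α = ln(11.2/9.32) / ln(20.1/4.22) = ln(1.2017) / ln(4.7630)
  = 0.18375 / 1.56088 = 0.11772

α ≈ 0.118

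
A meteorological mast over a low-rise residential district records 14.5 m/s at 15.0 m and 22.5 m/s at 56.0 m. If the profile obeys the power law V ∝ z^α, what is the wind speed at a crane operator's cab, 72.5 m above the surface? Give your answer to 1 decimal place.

24.5 m/s

First find α: α = ln(V₂/V₁)/ln(z₂/z₁) = ln(22.5/14.5)/ln(56.0/15.0) = 0.43937/1.31730 = 0.3335
Extrapolate from 56.0 m to 72.5 m: V₃ = 22.5 × (72.5/56.0)^0.3335 = 22.5 × 1.0899 = 24.5238 m/s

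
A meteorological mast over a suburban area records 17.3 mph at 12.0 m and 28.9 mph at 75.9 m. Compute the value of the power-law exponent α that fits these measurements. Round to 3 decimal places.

α ≈ 0.278

Power law: V₂/V₁ = (z₂/z₁)^α ⇒ α = ln(V₂/V₁) / ln(z₂/z₁)
α = ln(28.9/17.3) / ln(75.9/12.0) = ln(1.6705) / ln(6.3250)
  = 0.51314 / 1.84451 = 0.27820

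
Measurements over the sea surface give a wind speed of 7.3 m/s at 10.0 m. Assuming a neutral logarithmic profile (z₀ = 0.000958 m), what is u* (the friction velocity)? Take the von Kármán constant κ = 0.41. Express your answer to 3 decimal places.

u* ≈ 0.323 m/s

Log law: V(z) = (u*/κ) · ln(z/z₀) ⇒ u* = κ · V / ln(z/z₀)
u* = 0.41 × 7.3 / ln(10.0/0.000958) = 0.41 × 7.3 / 9.2532
   = 2.9930 / 9.2532 = 0.3235 m/s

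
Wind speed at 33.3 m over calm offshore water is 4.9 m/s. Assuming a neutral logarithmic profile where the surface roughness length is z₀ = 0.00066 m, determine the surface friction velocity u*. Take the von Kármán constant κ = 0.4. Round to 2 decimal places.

Log law: V(z) = (u*/κ) · ln(z/z₀) ⇒ u* = κ · V / ln(z/z₀)
u* = 0.4 × 4.9 / ln(33.3/0.00066) = 0.4 × 4.9 / 10.8288
   = 1.9600 / 10.8288 = 0.1810 m/s

u* ≈ 0.18 m/s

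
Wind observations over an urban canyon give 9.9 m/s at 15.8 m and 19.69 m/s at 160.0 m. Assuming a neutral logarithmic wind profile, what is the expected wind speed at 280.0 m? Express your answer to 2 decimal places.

22.06 m/s

Log law: V ∝ ln(z/z₀). From the pair, with r = V₁/V₂ = 0.50279,
ln z₀ = (ln z₁ − r·ln z₂)/(1 − r) = (2.7600 − 0.50279×5.0752)/0.49721 = 0.4188 → z₀ = 1.520 m
V₃ = V₁ · ln(z₃/z₀)/ln(z₁/z₀) = 9.9 × 5.2160/2.3412 = 22.0564 m/s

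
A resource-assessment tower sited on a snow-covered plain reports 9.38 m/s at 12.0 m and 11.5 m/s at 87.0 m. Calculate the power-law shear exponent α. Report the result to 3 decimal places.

α ≈ 0.103

Power law: V₂/V₁ = (z₂/z₁)^α ⇒ α = ln(V₂/V₁) / ln(z₂/z₁)
α = ln(11.5/9.38) / ln(87.0/12.0) = ln(1.2260) / ln(7.2500)
  = 0.20377 / 1.98100 = 0.10286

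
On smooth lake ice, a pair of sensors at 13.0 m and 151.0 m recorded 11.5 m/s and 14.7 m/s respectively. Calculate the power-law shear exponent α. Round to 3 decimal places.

Power law: V₂/V₁ = (z₂/z₁)^α ⇒ α = ln(V₂/V₁) / ln(z₂/z₁)
α = ln(14.7/11.5) / ln(151.0/13.0) = ln(1.2783) / ln(11.6154)
  = 0.24550 / 2.45233 = 0.10011

α ≈ 0.100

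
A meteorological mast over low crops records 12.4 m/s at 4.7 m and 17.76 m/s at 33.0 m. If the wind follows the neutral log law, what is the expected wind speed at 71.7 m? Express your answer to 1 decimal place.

Log law: V ∝ ln(z/z₀). From the pair, with r = V₁/V₂ = 0.69820,
ln z₀ = (ln z₁ − r·ln z₂)/(1 − r) = (1.5476 − 0.69820×3.4965)/0.30180 = -2.9612 → z₀ = 0.05176 m
V₃ = V₁ · ln(z₃/z₀)/ln(z₁/z₀) = 12.4 × 7.2337/4.5088 = 19.8941 m/s

19.9 m/s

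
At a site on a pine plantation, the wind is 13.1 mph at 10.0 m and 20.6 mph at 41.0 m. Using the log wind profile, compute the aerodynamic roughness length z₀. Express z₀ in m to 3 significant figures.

Log law: V(z) ∝ ln(z/z₀). With r = V₁/V₂ = 13.1/20.6 = 0.63592,
r · ln(z₂/z₀) = ln(z₁/z₀) ⇒ ln z₀ = (ln z₁ − r·ln z₂)/(1 − r)
ln z₀ = (2.30259 − 0.63592×3.71357) / 0.36408 = -0.1619
z₀ = exp(-0.1619) = 0.8505 m

z₀ ≈ 0.850 m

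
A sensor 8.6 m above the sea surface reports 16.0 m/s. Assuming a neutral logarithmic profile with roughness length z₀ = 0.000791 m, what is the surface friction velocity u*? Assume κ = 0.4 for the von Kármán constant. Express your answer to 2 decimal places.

Log law: V(z) = (u*/κ) · ln(z/z₀) ⇒ u* = κ · V / ln(z/z₀)
u* = 0.4 × 16.0 / ln(8.6/0.000791) = 0.4 × 16.0 / 9.2940
   = 6.4000 / 9.2940 = 0.6886 m/s

u* ≈ 0.69 m/s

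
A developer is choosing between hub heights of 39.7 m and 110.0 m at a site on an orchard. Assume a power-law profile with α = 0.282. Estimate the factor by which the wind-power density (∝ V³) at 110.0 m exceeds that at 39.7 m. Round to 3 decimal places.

2.368

Speed ratio: V_B/V_A = (z_B/z_A)^α = (110.0/39.7)^0.282 = (2.7708)^0.282 = 1.33295
Power-density ratio: P_B/P_A = (V_B/V_A)³ = (1.33295)³ = 2.36833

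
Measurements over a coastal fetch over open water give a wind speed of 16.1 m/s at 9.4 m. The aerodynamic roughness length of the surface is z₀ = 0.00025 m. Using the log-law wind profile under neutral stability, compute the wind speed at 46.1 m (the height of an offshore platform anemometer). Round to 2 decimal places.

18.53 m/s

Log law: V(z) ∝ ln(z/z₀), so V₂/V₁ = ln(z₂/z₀) / ln(z₁/z₀).
ln(46.1/0.00025) = 12.1249, ln(9.4/0.00025) = 10.5348
V₂ = 16.1 × 12.1249/10.5348 = 16.1 × 1.1509 = 18.5301 m/s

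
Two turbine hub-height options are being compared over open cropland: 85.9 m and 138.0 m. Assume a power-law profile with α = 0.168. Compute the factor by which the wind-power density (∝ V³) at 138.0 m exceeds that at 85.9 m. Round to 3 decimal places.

1.270

Speed ratio: V_B/V_A = (z_B/z_A)^α = (138.0/85.9)^0.168 = (1.6065)^0.168 = 1.08290
Power-density ratio: P_B/P_A = (V_B/V_A)³ = (1.08290)³ = 1.26989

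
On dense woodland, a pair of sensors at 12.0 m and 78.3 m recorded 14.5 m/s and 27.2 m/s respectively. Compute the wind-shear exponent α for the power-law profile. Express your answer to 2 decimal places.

α ≈ 0.34

Power law: V₂/V₁ = (z₂/z₁)^α ⇒ α = ln(V₂/V₁) / ln(z₂/z₁)
α = ln(27.2/14.5) / ln(78.3/12.0) = ln(1.8759) / ln(6.5250)
  = 0.62907 / 1.87564 = 0.33539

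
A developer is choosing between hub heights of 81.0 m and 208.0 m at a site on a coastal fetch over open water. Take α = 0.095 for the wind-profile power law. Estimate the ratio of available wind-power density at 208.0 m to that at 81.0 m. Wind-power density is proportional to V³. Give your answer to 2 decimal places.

1.31

Speed ratio: V_B/V_A = (z_B/z_A)^α = (208.0/81.0)^0.095 = (2.5679)^0.095 = 1.09373
Power-density ratio: P_B/P_A = (V_B/V_A)³ = (1.09373)³ = 1.30837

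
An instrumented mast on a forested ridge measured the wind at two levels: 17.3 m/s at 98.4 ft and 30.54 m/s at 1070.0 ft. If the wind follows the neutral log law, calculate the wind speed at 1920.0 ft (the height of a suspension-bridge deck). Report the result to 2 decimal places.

33.78 m/s

Log law: V ∝ ln(z/z₀). From the pair, with r = V₁/V₂ = 0.56647,
ln z₀ = (ln z₁ − r·ln z₂)/(1 − r) = (4.5890 − 0.56647×6.9754)/0.43353 = 1.4709 → z₀ = 4.353 ft
V₃ = V₁ · ln(z₃/z₀)/ln(z₁/z₀) = 17.3 × 6.0892/3.1181 = 33.7838 m/s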